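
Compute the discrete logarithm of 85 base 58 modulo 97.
6

Baby-step giant-step with step n = ⌈√97⌉ = 10.
Baby steps 58^j mod 97 (j:value) for j=0..9: 0:1, 1:58, 2:66, 3:45, 4:88, 5:60, 6:85, 7:80, 8:81, 9:42.
h = 85 is already in the table at j=6, so x = 6.
Check: 58^6 ≡ 85 (mod 97).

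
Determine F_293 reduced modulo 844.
1

Matrix identity: Q^n = [[F_(n+1), F_n], [F_n, F_(n-1)]] with Q = [[1,1],[1,0]].
n = 293 = 100100101₂. Square-and-multiply, entries mod 844:
Q^1 = [[1,1],[1,0]]
Q^2 = (Q^1)² = [[2,1],[1,1]]
Q^4 = (Q^2)² = [[5,3],[3,2]]
Q^9 = (Q^4)²·Q = [[55,34],[34,21]]
Q^18 = (Q^9)² = [[805,52],[52,753]]
Q^36 = (Q^18)² = [[5,836],[836,13]]
Q^73 = (Q^36)²·Q = [[789,89],[89,700]]
Q^146 = (Q^73)² = [[818,13],[13,805]]
Q^293 = (Q^146)²·Q = [[0,1],[1,843]]
F_293 mod 844 = Q^293[0][1] = 1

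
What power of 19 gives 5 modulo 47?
45

Baby-step giant-step with step n = ⌈√47⌉ = 7.
Baby steps 19^j mod 47 (j:value) for j=0..6: 0:1, 1:19, 2:32, 3:44, 4:37, 5:45, 6:9.
Giant-step multiplier: 19^(-7) ≡ 19^(46-7) = 19^39 ≡ 11 (mod 47).
Giant steps γ_i = 5·11^i mod 47: γ_0=5, γ_1=8, γ_2=41, γ_3=28, γ_4=26, γ_5=4, γ_6=44 (in table at j=3).
x = i·n + j = 6·7 + 3 = 45.
Check: 19^45 ≡ 5 (mod 47).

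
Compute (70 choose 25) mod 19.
18

Using Lucas' theorem:
Write n=70 and k=25 in base 19:
n in base 19: [3, 13]
k in base 19: [1, 6]
C(70,25) mod 19 = ∏ C(n_i, k_i) mod 19
Digit binomials (mod 19): C(3,1) = 3; C(13,6) = 1716 ≡ 6
Product: 3 × 6 = 18 ≡ 18 (mod 19)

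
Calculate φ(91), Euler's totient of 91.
72

91 = 7 × 13
φ(n) = n × ∏(1 - 1/p) for each prime p dividing n
φ(91) = 91 × (1 - 1/7) × (1 - 1/13) = 72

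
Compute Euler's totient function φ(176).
80

176 = 2^4 × 11
φ(n) = n × ∏(1 - 1/p) for each prime p dividing n
φ(176) = 176 × (1 - 1/2) × (1 - 1/11) = 80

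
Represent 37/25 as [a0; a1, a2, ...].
[1; 2, 12]

Euclidean algorithm steps:
37 = 1 × 25 + 12
25 = 2 × 12 + 1
12 = 12 × 1 + 0
Continued fraction: [1; 2, 12]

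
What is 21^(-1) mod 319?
76

gcd(21, 319) = 1, so the inverse exists.
Extended Euclidean algorithm on (319, 21):
319 = 15 × 21 + 4  ⟹  4 = (1)·319 + (-15)·21
21 = 5 × 4 + 1  ⟹  1 = (-5)·319 + (76)·21
So (76)·21 ≡ 1 (mod 319), i.e. 21^(-1) ≡ 76 (mod 319).
Check: 21 × 76 = 1596 ≡ 1 (mod 319)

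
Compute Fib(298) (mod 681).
388

Matrix identity: Q^n = [[F_(n+1), F_n], [F_n, F_(n-1)]] with Q = [[1,1],[1,0]].
n = 298 = 100101010₂. Square-and-multiply, entries mod 681:
Q^1 = [[1,1],[1,0]]
Q^2 = (Q^1)² = [[2,1],[1,1]]
Q^4 = (Q^2)² = [[5,3],[3,2]]
Q^9 = (Q^4)²·Q = [[55,34],[34,21]]
Q^18 = (Q^9)² = [[95,541],[541,235]]
Q^37 = (Q^18)²·Q = [[131,23],[23,108]]
Q^74 = (Q^37)² = [[665,49],[49,616]]
Q^149 = (Q^74)²·Q = [[50,614],[614,117]]
Q^298 = (Q^149)² = [[179,388],[388,472]]
F_298 mod 681 = Q^298[0][1] = 388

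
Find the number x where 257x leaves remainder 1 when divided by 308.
157

gcd(257, 308) = 1, so the inverse exists.
Extended Euclidean algorithm on (308, 257):
308 = 1 × 257 + 51  ⟹  51 = (1)·308 + (-1)·257
257 = 5 × 51 + 2  ⟹  2 = (-5)·308 + (6)·257
51 = 25 × 2 + 1  ⟹  1 = (126)·308 + (-151)·257
So (-151)·257 ≡ 1 (mod 308), i.e. 257^(-1) ≡ -151 ≡ 157 (mod 308).
Check: 257 × 157 = 40349 ≡ 1 (mod 308)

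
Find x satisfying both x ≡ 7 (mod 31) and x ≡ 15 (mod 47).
720

Using Chinese Remainder Theorem:
M = 31 × 47 = 1457
M1 = 47, M2 = 31
y1 = 47^(-1) mod 31 = 2
y2 = 31^(-1) mod 47 = 44
x = (7×47×2 + 15×31×44) mod 1457 = 720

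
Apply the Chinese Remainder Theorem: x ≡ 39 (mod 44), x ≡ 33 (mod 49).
523

Using Chinese Remainder Theorem:
M = 44 × 49 = 2156
M1 = 49, M2 = 44
y1 = 49^(-1) mod 44 = 9
y2 = 44^(-1) mod 49 = 39
x = (39×49×9 + 33×44×39) mod 2156 = 523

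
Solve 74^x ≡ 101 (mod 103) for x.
61

Baby-step giant-step with step n = ⌈√103⌉ = 11.
Baby steps 74^j mod 103 (j:value) for j=0..10: 0:1, 1:74, 2:17, 3:22, 4:83, 5:65, 6:72, 7:75, 8:91, 9:39, 10:2.
Giant-step multiplier: 74^(-11) ≡ 74^(102-11) = 74^91 ≡ 87 (mod 103).
Giant steps γ_i = 101·87^i mod 103: γ_0=101, γ_1=32, γ_2=3, γ_3=55, γ_4=47, γ_5=72 (in table at j=6).
x = i·n + j = 5·11 + 6 = 61.
Check: 74^61 ≡ 101 (mod 103).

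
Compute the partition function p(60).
966467

p(n) counts ways to write n as a sum of positive integers (order ignored).
Euler's pentagonal recurrence: p(k) = p(k-1) + p(k-2) - p(k-5) - p(k-7) + p(k-12) + p(k-15) - ... (offsets j(3j∓1)/2, signs ++--, p(0)=1, p(<0)=0).
DP table for k = 0..59: p(0)=1, p(1)=1, p(2)=2, p(3)=3, p(4)=5, p(5)=7, p(6)=11, p(7)=15, p(8)=22, p(9)=30, p(10)=42, p(11)=56, p(12)=77, p(13)=101, p(14)=135, p(15)=176, p(16)=231, p(17)=297, p(18)=385, p(19)=490, p(20)=627, p(21)=792, p(22)=1002, p(23)=1255, p(24)=1575, p(25)=1958, p(26)=2436, p(27)=3010, p(28)=3718, p(29)=4565, p(30)=5604, p(31)=6842, p(32)=8349, p(33)=10143, p(34)=12310, p(35)=14883, p(36)=17977, p(37)=21637, p(38)=26015, p(39)=31185, p(40)=37338, p(41)=44583, p(42)=53174, p(43)=63261, p(44)=75175, p(45)=89134, p(46)=105558, p(47)=124754, p(48)=147273, p(49)=173525, p(50)=204226, p(51)=239943, p(52)=281589, p(53)=329931, p(54)=386155, p(55)=451276, p(56)=526823, p(57)=614154, p(58)=715220, p(59)=831820.
Final step: p(60) = p(59) + p(58) - p(55) - p(53) + p(48) + p(45) - p(38) - p(34) + p(25) + p(20) - p(9) - p(3)
= 831820 + 715220 - 451276 - 329931 + 147273 + 89134 - 26015 - 12310 + 1958 + 627 - 30 - 3
= 966467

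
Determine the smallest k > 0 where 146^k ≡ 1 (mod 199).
198

199 is prime, so ord(146) divides φ(199) = 198.
Divisors of 198: 1, 2, 3, 6, 9, 11, 18, 22, 33, 66, 99, 198.
Repeated squaring: 146^1 ≡ 146, 146^2 ≡ 23, 146^4 ≡ 131, 146^8 ≡ 47, 146^16 ≡ 20, 146^32 ≡ 2, 146^64 ≡ 4, 146^128 ≡ 16 (mod 199).
Test 146^d mod 199 for each divisor d in increasing order:
146^1 ≡ 146
146^2 ≡ 23
146^3 = 146^2·146^1 ≡ 174
146^6 = 146^4·146^2 ≡ 28
146^9 = 146^8·146^1 ≡ 96
146^11 = 146^8·146^2·146^1 ≡ 19
146^18 = 146^16·146^2 ≡ 62
146^22 = 146^16·146^4·146^2 ≡ 162
146^33 = 146^32·146^1 ≡ 93
146^66 = 146^64·146^2 ≡ 92
146^99 = 146^64·146^32·146^2·146^1 ≡ 198
146^198 = 146^128·146^64·146^4·146^2 ≡ 1  ← first divisor giving 1
The order is 198.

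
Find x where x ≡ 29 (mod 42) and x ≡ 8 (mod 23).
491

Using Chinese Remainder Theorem:
M = 42 × 23 = 966
M1 = 23, M2 = 42
y1 = 23^(-1) mod 42 = 11
y2 = 42^(-1) mod 23 = 17
x = (29×23×11 + 8×42×17) mod 966 = 491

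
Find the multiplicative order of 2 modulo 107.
106

107 is prime, so ord(2) divides φ(107) = 106.
Divisors of 106: 1, 2, 53, 106.
Repeated squaring: 2^1 ≡ 2, 2^2 ≡ 4, 2^4 ≡ 16, 2^8 ≡ 42, 2^16 ≡ 52, 2^32 ≡ 29, 2^64 ≡ 92 (mod 107).
Test 2^d mod 107 for each divisor d in increasing order:
2^1 ≡ 2
2^2 ≡ 4
2^53 = 2^32·2^16·2^4·2^1 ≡ 106
2^106 = 2^64·2^32·2^8·2^2 ≡ 1  ← first divisor giving 1
The order is 106.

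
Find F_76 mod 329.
144

Matrix identity: Q^n = [[F_(n+1), F_n], [F_n, F_(n-1)]] with Q = [[1,1],[1,0]].
n = 76 = 1001100₂. Square-and-multiply, entries mod 329:
Q^1 = [[1,1],[1,0]]
Q^2 = (Q^1)² = [[2,1],[1,1]]
Q^4 = (Q^2)² = [[5,3],[3,2]]
Q^9 = (Q^4)²·Q = [[55,34],[34,21]]
Q^19 = (Q^9)²·Q = [[185,233],[233,281]]
Q^38 = (Q^19)² = [[13,8],[8,5]]
Q^76 = (Q^38)² = [[233,144],[144,89]]
F_76 mod 329 = Q^76[0][1] = 144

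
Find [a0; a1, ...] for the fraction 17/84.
[0; 4, 1, 16]

Euclidean algorithm steps:
17 = 0 × 84 + 17
84 = 4 × 17 + 16
17 = 1 × 16 + 1
16 = 16 × 1 + 0
Continued fraction: [0; 4, 1, 16]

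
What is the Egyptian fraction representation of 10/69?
1/7 + 1/483

Greedy algorithm:
10/69: ceiling(69/10) = 7, use 1/7
1/483: ceiling(483/1) = 483, use 1/483
Result: 10/69 = 1/7 + 1/483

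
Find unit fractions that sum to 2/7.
1/4 + 1/28

Greedy algorithm:
2/7: ceiling(7/2) = 4, use 1/4
1/28: ceiling(28/1) = 28, use 1/28
Result: 2/7 = 1/4 + 1/28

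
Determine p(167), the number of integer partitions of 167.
207890420102

p(n) counts ways to write n as a sum of positive integers (order ignored).
Euler's pentagonal recurrence: p(k) = p(k-1) + p(k-2) - p(k-5) - p(k-7) + p(k-12) + p(k-15) - ... (offsets j(3j∓1)/2, signs ++--, p(0)=1, p(<0)=0).
DP table for k = 0..166: p(0)=1, p(1)=1, p(2)=2, p(3)=3, p(4)=5, p(5)=7, p(6)=11, p(7)=15, p(8)=22, p(9)=30, p(10)=42, p(11)=56, p(12)=77, p(13)=101, p(14)=135, p(15)=176, p(16)=231, p(17)=297, p(18)=385, p(19)=490, p(20)=627, p(21)=792, p(22)=1002, p(23)=1255, p(24)=1575, p(25)=1958, p(26)=2436, p(27)=3010, p(28)=3718, p(29)=4565, p(30)=5604, p(31)=6842, p(32)=8349, p(33)=10143, p(34)=12310, p(35)=14883, p(36)=17977, p(37)=21637, p(38)=26015, p(39)=31185, p(40)=37338, p(41)=44583, p(42)=53174, p(43)=63261, p(44)=75175, p(45)=89134, p(46)=105558, p(47)=124754, p(48)=147273, p(49)=173525, p(50)=204226, p(51)=239943, p(52)=281589, p(53)=329931, p(54)=386155, p(55)=451276, p(56)=526823, p(57)=614154, p(58)=715220, p(59)=831820, p(60)=966467, p(61)=1121505, p(62)=1300156, p(63)=1505499, p(64)=1741630, p(65)=2012558, p(66)=2323520, p(67)=2679689, p(68)=3087735, p(69)=3554345, p(70)=4087968, p(71)=4697205, p(72)=5392783, p(73)=6185689, p(74)=7089500, p(75)=8118264, p(76)=9289091, p(77)=10619863, p(78)=12132164, p(79)=13848650, p(80)=15796476, p(81)=18004327, p(82)=20506255, p(83)=23338469, p(84)=26543660, p(85)=30167357, p(86)=34262962, p(87)=38887673, p(88)=44108109, p(89)=49995925, p(90)=56634173, p(91)=64112359, p(92)=72533807, p(93)=82010177, p(94)=92669720, p(95)=104651419, p(96)=118114304, p(97)=133230930, p(98)=150198136, p(99)=169229875, p(100)=190569292, p(101)=214481126, p(102)=241265379, p(103)=271248950, p(104)=304801365, p(105)=342325709, p(106)=384276336, p(107)=431149389, p(108)=483502844, p(109)=541946240, p(110)=607163746, p(111)=679903203, p(112)=761002156, p(113)=851376628, p(114)=952050665, p(115)=1064144451, p(116)=1188908248, p(117)=1327710076, p(118)=1482074143, p(119)=1653668665, p(120)=1844349560, p(121)=2056148051, p(122)=2291320912, p(123)=2552338241, p(124)=2841940500, p(125)=3163127352, p(126)=3519222692, p(127)=3913864295, p(128)=4351078600, p(129)=4835271870, p(130)=5371315400, p(131)=5964539504, p(132)=6620830889, p(133)=7346629512, p(134)=8149040695, p(135)=9035836076, p(136)=10015581680, p(137)=11097645016, p(138)=12292341831, p(139)=13610949895, p(140)=15065878135, p(141)=16670689208, p(142)=18440293320, p(143)=20390982757, p(144)=22540654445, p(145)=24908858009, p(146)=27517052599, p(147)=30388671978, p(148)=33549419497, p(149)=37027355200, p(150)=40853235313, p(151)=45060624582, p(152)=49686288421, p(153)=54770336324, p(154)=60356673280, p(155)=66493182097, p(156)=73232243759, p(157)=80630964769, p(158)=88751778802, p(159)=97662728555, p(160)=107438159466, p(161)=118159068427, p(162)=129913904637, p(163)=142798995930, p(164)=156919475295, p(165)=172389800255, p(166)=189334822579.
Final step: p(167) = p(166) + p(165) - p(162) - p(160) + p(155) + p(152) - p(145) - p(141) + p(132) + p(127) - p(116) - p(110) + p(97) + p(90) - p(75) - p(67) + p(50) + p(41) - p(22) - p(12)
= 189334822579 + 172389800255 - 129913904637 - 107438159466 + 66493182097 + 49686288421 - 24908858009 - 16670689208 + 6620830889 + 3913864295 - 1188908248 - 607163746 + 133230930 + 56634173 - 8118264 - 2679689 + 204226 + 44583 - 1002 - 77
= 207890420102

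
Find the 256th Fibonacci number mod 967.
21

Matrix identity: Q^n = [[F_(n+1), F_n], [F_n, F_(n-1)]] with Q = [[1,1],[1,0]].
n = 256 = 100000000₂. Square-and-multiply, entries mod 967:
Q^1 = [[1,1],[1,0]]
Q^2 = (Q^1)² = [[2,1],[1,1]]
Q^4 = (Q^2)² = [[5,3],[3,2]]
Q^8 = (Q^4)² = [[34,21],[21,13]]
Q^16 = (Q^8)² = [[630,20],[20,610]]
Q^32 = (Q^16)² = [[830,625],[625,205]]
Q^64 = (Q^32)² = [[353,919],[919,401]]
Q^128 = (Q^64)² = [[236,554],[554,649]]
Q^256 = (Q^128)² = [[954,21],[21,933]]
F_256 mod 967 = Q^256[0][1] = 21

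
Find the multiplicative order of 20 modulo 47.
46

47 is prime, so ord(20) divides φ(47) = 46.
Divisors of 46: 1, 2, 23, 46.
Repeated squaring: 20^1 ≡ 20, 20^2 ≡ 24, 20^4 ≡ 12, 20^8 ≡ 3, 20^16 ≡ 9, 20^32 ≡ 34 (mod 47).
Test 20^d mod 47 for each divisor d in increasing order:
20^1 ≡ 20
20^2 ≡ 24
20^23 = 20^16·20^4·20^2·20^1 ≡ 46
20^46 = 20^32·20^8·20^4·20^2 ≡ 1  ← first divisor giving 1
The order is 46.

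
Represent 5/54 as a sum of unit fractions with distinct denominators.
1/11 + 1/594

Greedy algorithm:
5/54: ceiling(54/5) = 11, use 1/11
1/594: ceiling(594/1) = 594, use 1/594
Result: 5/54 = 1/11 + 1/594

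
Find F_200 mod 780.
705

Matrix identity: Q^n = [[F_(n+1), F_n], [F_n, F_(n-1)]] with Q = [[1,1],[1,0]].
n = 200 = 11001000₂. Square-and-multiply, entries mod 780:
Q^1 = [[1,1],[1,0]]
Q^3 = (Q^1)²·Q = [[3,2],[2,1]]
Q^6 = (Q^3)² = [[13,8],[8,5]]
Q^12 = (Q^6)² = [[233,144],[144,89]]
Q^25 = (Q^12)²·Q = [[493,145],[145,348]]
Q^50 = (Q^25)² = [[434,265],[265,169]]
Q^100 = (Q^50)² = [[401,675],[675,506]]
Q^200 = (Q^100)² = [[226,705],[705,301]]
F_200 mod 780 = Q^200[0][1] = 705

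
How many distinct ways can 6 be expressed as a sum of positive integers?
11

p(n) counts ways to write n as a sum of positive integers (order ignored).
Examples: 6; 5 + 1; 4 + 2; 4 + 1 + 1; 3 + 3; ... (11 total)
p(6) = 11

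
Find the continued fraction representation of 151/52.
[2; 1, 9, 2, 2]

Euclidean algorithm steps:
151 = 2 × 52 + 47
52 = 1 × 47 + 5
47 = 9 × 5 + 2
5 = 2 × 2 + 1
2 = 2 × 1 + 0
Continued fraction: [2; 1, 9, 2, 2]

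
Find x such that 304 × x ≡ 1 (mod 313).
139

gcd(304, 313) = 1, so the inverse exists.
Extended Euclidean algorithm on (313, 304):
313 = 1 × 304 + 9  ⟹  9 = (1)·313 + (-1)·304
304 = 33 × 9 + 7  ⟹  7 = (-33)·313 + (34)·304
9 = 1 × 7 + 2  ⟹  2 = (34)·313 + (-35)·304
7 = 3 × 2 + 1  ⟹  1 = (-135)·313 + (139)·304
So (139)·304 ≡ 1 (mod 313), i.e. 304^(-1) ≡ 139 (mod 313).
Check: 304 × 139 = 42256 ≡ 1 (mod 313)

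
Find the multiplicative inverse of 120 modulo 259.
218

gcd(120, 259) = 1, so the inverse exists.
Extended Euclidean algorithm on (259, 120):
259 = 2 × 120 + 19  ⟹  19 = (1)·259 + (-2)·120
120 = 6 × 19 + 6  ⟹  6 = (-6)·259 + (13)·120
19 = 3 × 6 + 1  ⟹  1 = (19)·259 + (-41)·120
So (-41)·120 ≡ 1 (mod 259), i.e. 120^(-1) ≡ -41 ≡ 218 (mod 259).
Check: 120 × 218 = 26160 ≡ 1 (mod 259)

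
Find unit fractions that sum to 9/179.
1/20 + 1/3580

Greedy algorithm:
9/179: ceiling(179/9) = 20, use 1/20
1/3580: ceiling(3580/1) = 3580, use 1/3580
Result: 9/179 = 1/20 + 1/3580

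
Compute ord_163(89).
162

163 is prime, so ord(89) divides φ(163) = 162.
Divisors of 162: 1, 2, 3, 6, 9, 18, 27, 54, 81, 162.
Repeated squaring: 89^1 ≡ 89, 89^2 ≡ 97, 89^4 ≡ 118, 89^8 ≡ 69, 89^16 ≡ 34, 89^32 ≡ 15, 89^64 ≡ 62, 89^128 ≡ 95 (mod 163).
Test 89^d mod 163 for each divisor d in increasing order:
89^1 ≡ 89
89^2 ≡ 97
89^3 = 89^2·89^1 ≡ 157
89^6 = 89^4·89^2 ≡ 36
89^9 = 89^8·89^1 ≡ 110
89^18 = 89^16·89^2 ≡ 38
89^27 = 89^16·89^8·89^2·89^1 ≡ 105
89^54 = 89^32·89^16·89^4·89^2 ≡ 104
89^81 = 89^64·89^16·89^1 ≡ 162
89^162 = 89^128·89^32·89^2 ≡ 1  ← first divisor giving 1
The order is 162.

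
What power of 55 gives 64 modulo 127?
54

Baby-step giant-step with step n = ⌈√127⌉ = 12.
Baby steps 55^j mod 127 (j:value) for j=0..11: 0:1, 1:55, 2:104, 3:5, 4:21, 5:12, 6:25, 7:105, 8:60, 9:125, 10:17, 11:46.
Giant-step multiplier: 55^(-12) ≡ 55^(126-12) = 55^114 ≡ 38 (mod 127).
Giant steps γ_i = 64·38^i mod 127: γ_0=64, γ_1=19, γ_2=87, γ_3=4, γ_4=25 (in table at j=6).
x = i·n + j = 4·12 + 6 = 54.
Check: 55^54 ≡ 64 (mod 127).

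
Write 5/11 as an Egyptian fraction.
1/3 + 1/9 + 1/99

Greedy algorithm:
5/11: ceiling(11/5) = 3, use 1/3
4/33: ceiling(33/4) = 9, use 1/9
1/99: ceiling(99/1) = 99, use 1/99
Result: 5/11 = 1/3 + 1/9 + 1/99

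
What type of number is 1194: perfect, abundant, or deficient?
abundant

Proper divisors of 1194: sum = 1 + 2 + 3 + 6 + 199 + 398 + 597 = 1206
Since 1206 > 1194, 1194 is abundant.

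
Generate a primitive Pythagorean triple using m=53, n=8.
(2745, 848, 2873)

Euclid's formula: a = m² - n², b = 2mn, c = m² + n²
m = 53, n = 8
a = 53² - 8² = 2809 - 64 = 2745
b = 2 × 53 × 8 = 848
c = 53² + 8² = 2809 + 64 = 2873
Verification: 2745² + 848² = 7535025 + 719104 = 8254129 = 2873² ✓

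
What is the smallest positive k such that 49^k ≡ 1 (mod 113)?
7

113 is prime, so ord(49) divides φ(113) = 112.
Divisors of 112: 1, 2, 4, 7, 8, 14, 16, 28, 56, 112.
Repeated squaring: 49^1 ≡ 49, 49^2 ≡ 28, 49^4 ≡ 106, 49^8 ≡ 49, 49^16 ≡ 28, 49^32 ≡ 106, 49^64 ≡ 49 (mod 113).
Test 49^d mod 113 for each divisor d in increasing order:
49^1 ≡ 49
49^2 ≡ 28
49^4 ≡ 106
49^7 = 49^4·49^2·49^1 ≡ 1  ← first divisor giving 1
The order is 7.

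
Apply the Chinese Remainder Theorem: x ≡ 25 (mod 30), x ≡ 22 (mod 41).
145

Using Chinese Remainder Theorem:
M = 30 × 41 = 1230
M1 = 41, M2 = 30
y1 = 41^(-1) mod 30 = 11
y2 = 30^(-1) mod 41 = 26
x = (25×41×11 + 22×30×26) mod 1230 = 145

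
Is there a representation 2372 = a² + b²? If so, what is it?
16² + 46² (a=16, b=46)

Factorization: 2372 = 2^2 × 593
By Fermat: n is sum of two squares iff every prime p ≡ 3 (mod 4) appears to even power.
All primes ≡ 3 (mod 4) appear to even power.
Search a = 0, 1, 2, … for 2372 - a² a perfect square: first hit at a = 16: 2372 - 256 = 2116 = 46².
2372 = 16² + 46² = 256 + 2116 ✓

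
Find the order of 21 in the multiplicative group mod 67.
33

67 is prime, so ord(21) divides φ(67) = 66.
Divisors of 66: 1, 2, 3, 6, 11, 22, 33, 66.
Repeated squaring: 21^1 ≡ 21, 21^2 ≡ 39, 21^4 ≡ 47, 21^8 ≡ 65, 21^16 ≡ 4, 21^32 ≡ 16, 21^64 ≡ 55 (mod 67).
Test 21^d mod 67 for each divisor d in increasing order:
21^1 ≡ 21
21^2 ≡ 39
21^3 = 21^2·21^1 ≡ 15
21^6 = 21^4·21^2 ≡ 24
21^11 = 21^8·21^2·21^1 ≡ 37
21^22 = 21^16·21^4·21^2 ≡ 29
21^33 = 21^32·21^1 ≡ 1  ← first divisor giving 1
The order is 33.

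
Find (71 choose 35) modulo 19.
0

Using Lucas' theorem:
Write n=71 and k=35 in base 19:
n in base 19: [3, 14]
k in base 19: [1, 16]
C(71,35) mod 19 = ∏ C(n_i, k_i) mod 19
Digit binomials (mod 19): C(3,1) = 3; C(14,16) = 0 (k_i > n_i)
Product: 3 × 0 = 0 ≡ 0 (mod 19)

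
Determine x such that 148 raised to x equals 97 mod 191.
104

Baby-step giant-step with step n = ⌈√191⌉ = 14.
Baby steps 148^j mod 191 (j:value) for j=0..13: 0:1, 1:148, 2:130, 3:140, 4:92, 5:55, 6:118, 7:83, 8:60, 9:94, 10:160, 11:187, 12:172, 13:53.
Giant-step multiplier: 148^(-14) ≡ 148^(190-14) = 148^176 ≡ 147 (mod 191).
Giant steps γ_i = 97·147^i mod 191: γ_0=97, γ_1=125, γ_2=39, γ_3=3, γ_4=59, γ_5=78, γ_6=6, γ_7=118 (in table at j=6).
x = i·n + j = 7·14 + 6 = 104.
Check: 148^104 ≡ 97 (mod 191).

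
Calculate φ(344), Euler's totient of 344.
168

344 = 2^3 × 43
φ(n) = n × ∏(1 - 1/p) for each prime p dividing n
φ(344) = 344 × (1 - 1/2) × (1 - 1/43) = 168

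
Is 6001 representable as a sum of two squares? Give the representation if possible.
15² + 76² (a=15, b=76)

Factorization: 6001 = 17 × 353
By Fermat: n is sum of two squares iff every prime p ≡ 3 (mod 4) appears to even power.
All primes ≡ 3 (mod 4) appear to even power.
Search a = 0, 1, 2, … for 6001 - a² a perfect square: first hit at a = 15: 6001 - 225 = 5776 = 76².
6001 = 15² + 76² = 225 + 5776 ✓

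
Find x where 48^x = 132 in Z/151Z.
15

Baby-step giant-step with step n = ⌈√151⌉ = 13.
Baby steps 48^j mod 151 (j:value) for j=0..12: 0:1, 1:48, 2:39, 3:60, 4:11, 5:75, 6:127, 7:56, 8:121, 9:70, 10:38, 11:12, 12:123.
Giant-step multiplier: 48^(-13) ≡ 48^(150-13) = 48^137 ≡ 141 (mod 151).
Giant steps γ_i = 132·141^i mod 151: γ_0=132, γ_1=39 (in table at j=2).
x = i·n + j = 1·13 + 2 = 15.
Check: 48^15 ≡ 132 (mod 151).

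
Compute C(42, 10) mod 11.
0

Using Lucas' theorem:
Write n=42 and k=10 in base 11:
n in base 11: [3, 9]
k in base 11: [0, 10]
C(42,10) mod 11 = ∏ C(n_i, k_i) mod 11
Digit binomials (mod 11): C(3,0) = 1; C(9,10) = 0 (k_i > n_i)
Product: 1 × 0 = 0 ≡ 0 (mod 11)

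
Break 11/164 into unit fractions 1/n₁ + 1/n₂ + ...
1/15 + 1/2460

Greedy algorithm:
11/164: ceiling(164/11) = 15, use 1/15
1/2460: ceiling(2460/1) = 2460, use 1/2460
Result: 11/164 = 1/15 + 1/2460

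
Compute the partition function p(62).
1300156

p(n) counts ways to write n as a sum of positive integers (order ignored).
Euler's pentagonal recurrence: p(k) = p(k-1) + p(k-2) - p(k-5) - p(k-7) + p(k-12) + p(k-15) - ... (offsets j(3j∓1)/2, signs ++--, p(0)=1, p(<0)=0).
DP table for k = 0..61: p(0)=1, p(1)=1, p(2)=2, p(3)=3, p(4)=5, p(5)=7, p(6)=11, p(7)=15, p(8)=22, p(9)=30, p(10)=42, p(11)=56, p(12)=77, p(13)=101, p(14)=135, p(15)=176, p(16)=231, p(17)=297, p(18)=385, p(19)=490, p(20)=627, p(21)=792, p(22)=1002, p(23)=1255, p(24)=1575, p(25)=1958, p(26)=2436, p(27)=3010, p(28)=3718, p(29)=4565, p(30)=5604, p(31)=6842, p(32)=8349, p(33)=10143, p(34)=12310, p(35)=14883, p(36)=17977, p(37)=21637, p(38)=26015, p(39)=31185, p(40)=37338, p(41)=44583, p(42)=53174, p(43)=63261, p(44)=75175, p(45)=89134, p(46)=105558, p(47)=124754, p(48)=147273, p(49)=173525, p(50)=204226, p(51)=239943, p(52)=281589, p(53)=329931, p(54)=386155, p(55)=451276, p(56)=526823, p(57)=614154, p(58)=715220, p(59)=831820, p(60)=966467, p(61)=1121505.
Final step: p(62) = p(61) + p(60) - p(57) - p(55) + p(50) + p(47) - p(40) - p(36) + p(27) + p(22) - p(11) - p(5)
= 1121505 + 966467 - 614154 - 451276 + 204226 + 124754 - 37338 - 17977 + 3010 + 1002 - 56 - 7
= 1300156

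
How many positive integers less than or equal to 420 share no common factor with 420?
96

420 = 2^2 × 3 × 5 × 7
φ(n) = n × ∏(1 - 1/p) for each prime p dividing n
φ(420) = 420 × (1 - 1/2) × (1 - 1/3) × (1 - 1/5) × (1 - 1/7) = 96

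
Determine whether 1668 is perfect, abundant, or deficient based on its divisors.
abundant

Proper divisors of 1668: sum = 1 + 2 + 3 + 4 + 6 + 12 + 139 + 278 + 417 + 556 + 834 = 2252
Since 2252 > 1668, 1668 is abundant.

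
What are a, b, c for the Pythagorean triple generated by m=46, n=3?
(2107, 276, 2125)

Euclid's formula: a = m² - n², b = 2mn, c = m² + n²
m = 46, n = 3
a = 46² - 3² = 2116 - 9 = 2107
b = 2 × 46 × 3 = 276
c = 46² + 3² = 2116 + 9 = 2125
Verification: 2107² + 276² = 4439449 + 76176 = 4515625 = 2125² ✓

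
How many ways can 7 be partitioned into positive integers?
15

p(n) counts ways to write n as a sum of positive integers (order ignored).
Examples: 7; 6 + 1; 5 + 2; 5 + 1 + 1; 4 + 3; ... (15 total)
p(7) = 15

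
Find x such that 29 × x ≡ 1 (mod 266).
211

gcd(29, 266) = 1, so the inverse exists.
Extended Euclidean algorithm on (266, 29):
266 = 9 × 29 + 5  ⟹  5 = (1)·266 + (-9)·29
29 = 5 × 5 + 4  ⟹  4 = (-5)·266 + (46)·29
5 = 1 × 4 + 1  ⟹  1 = (6)·266 + (-55)·29
So (-55)·29 ≡ 1 (mod 266), i.e. 29^(-1) ≡ -55 ≡ 211 (mod 266).
Check: 29 × 211 = 6119 ≡ 1 (mod 266)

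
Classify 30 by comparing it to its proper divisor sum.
abundant

Proper divisors of 30: sum = 1 + 2 + 3 + 5 + 6 + 10 + 15 = 42
Since 42 > 30, 30 is abundant.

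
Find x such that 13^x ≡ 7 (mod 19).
12

Baby-step giant-step with step n = ⌈√19⌉ = 5.
Baby steps 13^j mod 19 (j:value) for j=0..4: 0:1, 1:13, 2:17, 3:12, 4:4.
Giant-step multiplier: 13^(-5) ≡ 13^(18-5) = 13^13 ≡ 15 (mod 19).
Giant steps γ_i = 7·15^i mod 19: γ_0=7, γ_1=10, γ_2=17 (in table at j=2).
x = i·n + j = 2·5 + 2 = 12.
Check: 13^12 ≡ 7 (mod 19).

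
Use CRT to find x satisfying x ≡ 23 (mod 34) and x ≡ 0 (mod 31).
465

Using Chinese Remainder Theorem:
M = 34 × 31 = 1054
M1 = 31, M2 = 34
y1 = 31^(-1) mod 34 = 11
y2 = 34^(-1) mod 31 = 21
x = (23×31×11 + 0×34×21) mod 1054 = 465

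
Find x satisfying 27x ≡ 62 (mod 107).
x ≡ 34 (mod 107)

gcd(27, 107) = 1, which divides 62, so solutions exist.
Find 27^(-1) mod 107 by the extended Euclidean algorithm:
107 = 3 × 27 + 26  ⟹  26 = (1)·107 + (-3)·27
27 = 1 × 26 + 1  ⟹  1 = (-1)·107 + (4)·27
So (4)·27 ≡ 1 (mod 107), i.e. 27^(-1) ≡ 4 (mod 107).
x ≡ 4 × 62 = 248 ≡ 34 (mod 107).
Check: 27 × 34 = 918 ≡ 62 (mod 107).
Unique solution: x ≡ 34 (mod 107)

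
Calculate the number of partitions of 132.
6620830889

p(n) counts ways to write n as a sum of positive integers (order ignored).
Euler's pentagonal recurrence: p(k) = p(k-1) + p(k-2) - p(k-5) - p(k-7) + p(k-12) + p(k-15) - ... (offsets j(3j∓1)/2, signs ++--, p(0)=1, p(<0)=0).
DP table for k = 0..131: p(0)=1, p(1)=1, p(2)=2, p(3)=3, p(4)=5, p(5)=7, p(6)=11, p(7)=15, p(8)=22, p(9)=30, p(10)=42, p(11)=56, p(12)=77, p(13)=101, p(14)=135, p(15)=176, p(16)=231, p(17)=297, p(18)=385, p(19)=490, p(20)=627, p(21)=792, p(22)=1002, p(23)=1255, p(24)=1575, p(25)=1958, p(26)=2436, p(27)=3010, p(28)=3718, p(29)=4565, p(30)=5604, p(31)=6842, p(32)=8349, p(33)=10143, p(34)=12310, p(35)=14883, p(36)=17977, p(37)=21637, p(38)=26015, p(39)=31185, p(40)=37338, p(41)=44583, p(42)=53174, p(43)=63261, p(44)=75175, p(45)=89134, p(46)=105558, p(47)=124754, p(48)=147273, p(49)=173525, p(50)=204226, p(51)=239943, p(52)=281589, p(53)=329931, p(54)=386155, p(55)=451276, p(56)=526823, p(57)=614154, p(58)=715220, p(59)=831820, p(60)=966467, p(61)=1121505, p(62)=1300156, p(63)=1505499, p(64)=1741630, p(65)=2012558, p(66)=2323520, p(67)=2679689, p(68)=3087735, p(69)=3554345, p(70)=4087968, p(71)=4697205, p(72)=5392783, p(73)=6185689, p(74)=7089500, p(75)=8118264, p(76)=9289091, p(77)=10619863, p(78)=12132164, p(79)=13848650, p(80)=15796476, p(81)=18004327, p(82)=20506255, p(83)=23338469, p(84)=26543660, p(85)=30167357, p(86)=34262962, p(87)=38887673, p(88)=44108109, p(89)=49995925, p(90)=56634173, p(91)=64112359, p(92)=72533807, p(93)=82010177, p(94)=92669720, p(95)=104651419, p(96)=118114304, p(97)=133230930, p(98)=150198136, p(99)=169229875, p(100)=190569292, p(101)=214481126, p(102)=241265379, p(103)=271248950, p(104)=304801365, p(105)=342325709, p(106)=384276336, p(107)=431149389, p(108)=483502844, p(109)=541946240, p(110)=607163746, p(111)=679903203, p(112)=761002156, p(113)=851376628, p(114)=952050665, p(115)=1064144451, p(116)=1188908248, p(117)=1327710076, p(118)=1482074143, p(119)=1653668665, p(120)=1844349560, p(121)=2056148051, p(122)=2291320912, p(123)=2552338241, p(124)=2841940500, p(125)=3163127352, p(126)=3519222692, p(127)=3913864295, p(128)=4351078600, p(129)=4835271870, p(130)=5371315400, p(131)=5964539504.
Final step: p(132) = p(131) + p(130) - p(127) - p(125) + p(120) + p(117) - p(110) - p(106) + p(97) + p(92) - p(81) - p(75) + p(62) + p(55) - p(40) - p(32) + p(15) + p(6)
= 5964539504 + 5371315400 - 3913864295 - 3163127352 + 1844349560 + 1327710076 - 607163746 - 384276336 + 133230930 + 72533807 - 18004327 - 8118264 + 1300156 + 451276 - 37338 - 8349 + 176 + 11
= 6620830889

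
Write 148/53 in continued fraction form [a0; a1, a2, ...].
[2; 1, 3, 1, 4, 2]

Euclidean algorithm steps:
148 = 2 × 53 + 42
53 = 1 × 42 + 11
42 = 3 × 11 + 9
11 = 1 × 9 + 2
9 = 4 × 2 + 1
2 = 2 × 1 + 0
Continued fraction: [2; 1, 3, 1, 4, 2]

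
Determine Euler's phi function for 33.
20

33 = 3 × 11
φ(n) = n × ∏(1 - 1/p) for each prime p dividing n
φ(33) = 33 × (1 - 1/3) × (1 - 1/11) = 20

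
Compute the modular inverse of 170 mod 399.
284

gcd(170, 399) = 1, so the inverse exists.
Extended Euclidean algorithm on (399, 170):
399 = 2 × 170 + 59  ⟹  59 = (1)·399 + (-2)·170
170 = 2 × 59 + 52  ⟹  52 = (-2)·399 + (5)·170
59 = 1 × 52 + 7  ⟹  7 = (3)·399 + (-7)·170
52 = 7 × 7 + 3  ⟹  3 = (-23)·399 + (54)·170
7 = 2 × 3 + 1  ⟹  1 = (49)·399 + (-115)·170
So (-115)·170 ≡ 1 (mod 399), i.e. 170^(-1) ≡ -115 ≡ 284 (mod 399).
Check: 170 × 284 = 48280 ≡ 1 (mod 399)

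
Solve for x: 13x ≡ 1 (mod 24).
13

gcd(13, 24) = 1, so the inverse exists.
Extended Euclidean algorithm on (24, 13):
24 = 1 × 13 + 11  ⟹  11 = (1)·24 + (-1)·13
13 = 1 × 11 + 2  ⟹  2 = (-1)·24 + (2)·13
11 = 5 × 2 + 1  ⟹  1 = (6)·24 + (-11)·13
So (-11)·13 ≡ 1 (mod 24), i.e. 13^(-1) ≡ -11 ≡ 13 (mod 24).
Check: 13 × 13 = 169 ≡ 1 (mod 24)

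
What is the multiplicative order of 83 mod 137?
136

137 is prime, so ord(83) divides φ(137) = 136.
Divisors of 136: 1, 2, 4, 8, 17, 34, 68, 136.
Repeated squaring: 83^1 ≡ 83, 83^2 ≡ 39, 83^4 ≡ 14, 83^8 ≡ 59, 83^16 ≡ 56, 83^32 ≡ 122, 83^64 ≡ 88, 83^128 ≡ 72 (mod 137).
Test 83^d mod 137 for each divisor d in increasing order:
83^1 ≡ 83
83^2 ≡ 39
83^4 ≡ 14
83^8 ≡ 59
83^17 = 83^16·83^1 ≡ 127
83^34 = 83^32·83^2 ≡ 100
83^68 = 83^64·83^4 ≡ 136
83^136 = 83^128·83^8 ≡ 1  ← first divisor giving 1
The order is 136.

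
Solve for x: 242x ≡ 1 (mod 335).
18

gcd(242, 335) = 1, so the inverse exists.
Extended Euclidean algorithm on (335, 242):
335 = 1 × 242 + 93  ⟹  93 = (1)·335 + (-1)·242
242 = 2 × 93 + 56  ⟹  56 = (-2)·335 + (3)·242
93 = 1 × 56 + 37  ⟹  37 = (3)·335 + (-4)·242
56 = 1 × 37 + 19  ⟹  19 = (-5)·335 + (7)·242
37 = 1 × 19 + 18  ⟹  18 = (8)·335 + (-11)·242
19 = 1 × 18 + 1  ⟹  1 = (-13)·335 + (18)·242
So (18)·242 ≡ 1 (mod 335), i.e. 242^(-1) ≡ 18 (mod 335).
Check: 242 × 18 = 4356 ≡ 1 (mod 335)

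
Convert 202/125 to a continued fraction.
[1; 1, 1, 1, 1, 1, 1, 9]

Euclidean algorithm steps:
202 = 1 × 125 + 77
125 = 1 × 77 + 48
77 = 1 × 48 + 29
48 = 1 × 29 + 19
29 = 1 × 19 + 10
19 = 1 × 10 + 9
10 = 1 × 9 + 1
9 = 9 × 1 + 0
Continued fraction: [1; 1, 1, 1, 1, 1, 1, 9]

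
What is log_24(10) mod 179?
67

Baby-step giant-step with step n = ⌈√179⌉ = 14.
Baby steps 24^j mod 179 (j:value) for j=0..13: 0:1, 1:24, 2:39, 3:41, 4:89, 5:167, 6:70, 7:69, 8:45, 9:6, 10:144, 11:55, 12:67, 13:176.
Giant-step multiplier: 24^(-14) ≡ 24^(178-14) = 24^164 ≡ 87 (mod 179).
Giant steps γ_i = 10·87^i mod 179: γ_0=10, γ_1=154, γ_2=152, γ_3=157, γ_4=55 (in table at j=11).
x = i·n + j = 4·14 + 11 = 67.
Check: 24^67 ≡ 10 (mod 179).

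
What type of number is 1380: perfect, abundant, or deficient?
abundant

Proper divisors of 1380: sum = 1 + 2 + 3 + 4 + 5 + 6 + 10 + 12 + ... + 276 + 345 + 460 + 690 (23 divisors) = 2652
Since 2652 > 1380, 1380 is abundant.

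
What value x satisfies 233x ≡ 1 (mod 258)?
227

gcd(233, 258) = 1, so the inverse exists.
Extended Euclidean algorithm on (258, 233):
258 = 1 × 233 + 25  ⟹  25 = (1)·258 + (-1)·233
233 = 9 × 25 + 8  ⟹  8 = (-9)·258 + (10)·233
25 = 3 × 8 + 1  ⟹  1 = (28)·258 + (-31)·233
So (-31)·233 ≡ 1 (mod 258), i.e. 233^(-1) ≡ -31 ≡ 227 (mod 258).
Check: 233 × 227 = 52891 ≡ 1 (mod 258)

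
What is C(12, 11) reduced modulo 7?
5

Using Lucas' theorem:
Write n=12 and k=11 in base 7:
n in base 7: [1, 5]
k in base 7: [1, 4]
C(12,11) mod 7 = ∏ C(n_i, k_i) mod 7
Digit binomials (mod 7): C(1,1) = 1; C(5,4) = 5
Product: 1 × 5 = 5 ≡ 5 (mod 7)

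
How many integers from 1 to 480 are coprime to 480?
128

480 = 2^5 × 3 × 5
φ(n) = n × ∏(1 - 1/p) for each prime p dividing n
φ(480) = 480 × (1 - 1/2) × (1 - 1/3) × (1 - 1/5) = 128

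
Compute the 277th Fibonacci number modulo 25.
7

Matrix identity: Q^n = [[F_(n+1), F_n], [F_n, F_(n-1)]] with Q = [[1,1],[1,0]].
n = 277 = 100010101₂. Square-and-multiply, entries mod 25:
Q^1 = [[1,1],[1,0]]
Q^2 = (Q^1)² = [[2,1],[1,1]]
Q^4 = (Q^2)² = [[5,3],[3,2]]
Q^8 = (Q^4)² = [[9,21],[21,13]]
Q^17 = (Q^8)²·Q = [[9,22],[22,12]]
Q^34 = (Q^17)² = [[15,12],[12,3]]
Q^69 = (Q^34)²·Q = [[10,19],[19,16]]
Q^138 = (Q^69)² = [[11,19],[19,17]]
Q^277 = (Q^138)²·Q = [[14,7],[7,7]]
F_277 mod 25 = Q^277[0][1] = 7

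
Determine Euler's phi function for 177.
116

177 = 3 × 59
φ(n) = n × ∏(1 - 1/p) for each prime p dividing n
φ(177) = 177 × (1 - 1/3) × (1 - 1/59) = 116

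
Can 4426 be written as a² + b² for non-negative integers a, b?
45² + 49² (a=45, b=49)

Factorization: 4426 = 2 × 2213
By Fermat: n is sum of two squares iff every prime p ≡ 3 (mod 4) appears to even power.
All primes ≡ 3 (mod 4) appear to even power.
Search a = 0, 1, 2, … for 4426 - a² a perfect square: first hit at a = 45: 4426 - 2025 = 2401 = 49².
4426 = 45² + 49² = 2025 + 2401 ✓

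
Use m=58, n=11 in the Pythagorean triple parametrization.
(3243, 1276, 3485)

Euclid's formula: a = m² - n², b = 2mn, c = m² + n²
m = 58, n = 11
a = 58² - 11² = 3364 - 121 = 3243
b = 2 × 58 × 11 = 1276
c = 58² + 11² = 3364 + 121 = 3485
Verification: 3243² + 1276² = 10517049 + 1628176 = 12145225 = 3485² ✓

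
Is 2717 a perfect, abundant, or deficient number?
deficient

Proper divisors of 2717: sum = 1 + 11 + 13 + 19 + 143 + 209 + 247 = 643
Since 643 < 2717, 2717 is deficient.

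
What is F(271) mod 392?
309

Matrix identity: Q^n = [[F_(n+1), F_n], [F_n, F_(n-1)]] with Q = [[1,1],[1,0]].
n = 271 = 100001111₂. Square-and-multiply, entries mod 392:
Q^1 = [[1,1],[1,0]]
Q^2 = (Q^1)² = [[2,1],[1,1]]
Q^4 = (Q^2)² = [[5,3],[3,2]]
Q^8 = (Q^4)² = [[34,21],[21,13]]
Q^16 = (Q^8)² = [[29,203],[203,218]]
Q^33 = (Q^16)²·Q = [[71,106],[106,357]]
Q^67 = (Q^33)²·Q = [[101,205],[205,288]]
Q^135 = (Q^67)²·Q = [[259,90],[90,169]]
Q^271 = (Q^135)²·Q = [[21,309],[309,104]]
F_271 mod 392 = Q^271[0][1] = 309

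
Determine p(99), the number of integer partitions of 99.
169229875

p(n) counts ways to write n as a sum of positive integers (order ignored).
Euler's pentagonal recurrence: p(k) = p(k-1) + p(k-2) - p(k-5) - p(k-7) + p(k-12) + p(k-15) - ... (offsets j(3j∓1)/2, signs ++--, p(0)=1, p(<0)=0).
DP table for k = 0..98: p(0)=1, p(1)=1, p(2)=2, p(3)=3, p(4)=5, p(5)=7, p(6)=11, p(7)=15, p(8)=22, p(9)=30, p(10)=42, p(11)=56, p(12)=77, p(13)=101, p(14)=135, p(15)=176, p(16)=231, p(17)=297, p(18)=385, p(19)=490, p(20)=627, p(21)=792, p(22)=1002, p(23)=1255, p(24)=1575, p(25)=1958, p(26)=2436, p(27)=3010, p(28)=3718, p(29)=4565, p(30)=5604, p(31)=6842, p(32)=8349, p(33)=10143, p(34)=12310, p(35)=14883, p(36)=17977, p(37)=21637, p(38)=26015, p(39)=31185, p(40)=37338, p(41)=44583, p(42)=53174, p(43)=63261, p(44)=75175, p(45)=89134, p(46)=105558, p(47)=124754, p(48)=147273, p(49)=173525, p(50)=204226, p(51)=239943, p(52)=281589, p(53)=329931, p(54)=386155, p(55)=451276, p(56)=526823, p(57)=614154, p(58)=715220, p(59)=831820, p(60)=966467, p(61)=1121505, p(62)=1300156, p(63)=1505499, p(64)=1741630, p(65)=2012558, p(66)=2323520, p(67)=2679689, p(68)=3087735, p(69)=3554345, p(70)=4087968, p(71)=4697205, p(72)=5392783, p(73)=6185689, p(74)=7089500, p(75)=8118264, p(76)=9289091, p(77)=10619863, p(78)=12132164, p(79)=13848650, p(80)=15796476, p(81)=18004327, p(82)=20506255, p(83)=23338469, p(84)=26543660, p(85)=30167357, p(86)=34262962, p(87)=38887673, p(88)=44108109, p(89)=49995925, p(90)=56634173, p(91)=64112359, p(92)=72533807, p(93)=82010177, p(94)=92669720, p(95)=104651419, p(96)=118114304, p(97)=133230930, p(98)=150198136.
Final step: p(99) = p(98) + p(97) - p(94) - p(92) + p(87) + p(84) - p(77) - p(73) + p(64) + p(59) - p(48) - p(42) + p(29) + p(22) - p(7)
= 150198136 + 133230930 - 92669720 - 72533807 + 38887673 + 26543660 - 10619863 - 6185689 + 1741630 + 831820 - 147273 - 53174 + 4565 + 1002 - 15
= 169229875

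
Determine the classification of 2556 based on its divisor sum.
abundant

Proper divisors of 2556: sum = 1 + 2 + 3 + 4 + 6 + 9 + 12 + 18 + ... + 426 + 639 + 852 + 1278 (17 divisors) = 3996
Since 3996 > 2556, 2556 is abundant.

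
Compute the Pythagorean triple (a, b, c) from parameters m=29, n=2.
(837, 116, 845)

Euclid's formula: a = m² - n², b = 2mn, c = m² + n²
m = 29, n = 2
a = 29² - 2² = 841 - 4 = 837
b = 2 × 29 × 2 = 116
c = 29² + 2² = 841 + 4 = 845
Verification: 837² + 116² = 700569 + 13456 = 714025 = 845² ✓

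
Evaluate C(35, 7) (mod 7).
5

Using Lucas' theorem:
Write n=35 and k=7 in base 7:
n in base 7: [5, 0]
k in base 7: [1, 0]
C(35,7) mod 7 = ∏ C(n_i, k_i) mod 7
Digit binomials (mod 7): C(5,1) = 5; C(0,0) = 1
Product: 5 × 1 = 5 ≡ 5 (mod 7)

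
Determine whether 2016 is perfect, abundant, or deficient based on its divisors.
abundant

Proper divisors of 2016: sum = 1 + 2 + 3 + 4 + 6 + 7 + 8 + 9 + ... + 336 + 504 + 672 + 1008 (35 divisors) = 4536
Since 4536 > 2016, 2016 is abundant.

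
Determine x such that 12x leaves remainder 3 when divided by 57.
x ≡ 5 (mod 19)

gcd(12, 57) = 3, which divides 3, so solutions exist.
Divide through by 3: 4x ≡ 1 (mod 19).
Find 4^(-1) mod 19 by the extended Euclidean algorithm:
19 = 4 × 4 + 3  ⟹  3 = (1)·19 + (-4)·4
4 = 1 × 3 + 1  ⟹  1 = (-1)·19 + (5)·4
So (5)·4 ≡ 1 (mod 19), i.e. 4^(-1) ≡ 5 (mod 19).
x ≡ 5 × 1 = 5 ≡ 5 (mod 19).
Check: 12 × 5 = 60 ≡ 3 (mod 57).
x ≡ 5 (mod 19), giving 3 solutions mod 57.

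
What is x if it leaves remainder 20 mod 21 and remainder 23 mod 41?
146

Using Chinese Remainder Theorem:
M = 21 × 41 = 861
M1 = 41, M2 = 21
y1 = 41^(-1) mod 21 = 20
y2 = 21^(-1) mod 41 = 2
x = (20×41×20 + 23×21×2) mod 861 = 146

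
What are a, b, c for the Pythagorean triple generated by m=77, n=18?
(5605, 2772, 6253)

Euclid's formula: a = m² - n², b = 2mn, c = m² + n²
m = 77, n = 18
a = 77² - 18² = 5929 - 324 = 5605
b = 2 × 77 × 18 = 2772
c = 77² + 18² = 5929 + 324 = 6253
Verification: 5605² + 2772² = 31416025 + 7683984 = 39100009 = 6253² ✓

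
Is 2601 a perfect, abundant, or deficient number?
deficient

Proper divisors of 2601: sum = 1 + 3 + 9 + 17 + 51 + 153 + 289 + 867 = 1390
Since 1390 < 2601, 2601 is deficient.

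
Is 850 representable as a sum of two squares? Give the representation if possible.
3² + 29² (a=3, b=29)

Factorization: 850 = 2 × 5^2 × 17
By Fermat: n is sum of two squares iff every prime p ≡ 3 (mod 4) appears to even power.
All primes ≡ 3 (mod 4) appear to even power.
Search a = 0, 1, 2, … for 850 - a² a perfect square: first hit at a = 3: 850 - 9 = 841 = 29².
850 = 3² + 29² = 9 + 841 ✓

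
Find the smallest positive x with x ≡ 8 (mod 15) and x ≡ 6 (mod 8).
38

Using Chinese Remainder Theorem:
M = 15 × 8 = 120
M1 = 8, M2 = 15
y1 = 8^(-1) mod 15 = 2
y2 = 15^(-1) mod 8 = 7
x = (8×8×2 + 6×15×7) mod 120 = 38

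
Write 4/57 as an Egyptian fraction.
1/15 + 1/285

Greedy algorithm:
4/57: ceiling(57/4) = 15, use 1/15
1/285: ceiling(285/1) = 285, use 1/285
Result: 4/57 = 1/15 + 1/285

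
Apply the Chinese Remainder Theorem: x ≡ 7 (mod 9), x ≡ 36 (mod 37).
295

Using Chinese Remainder Theorem:
M = 9 × 37 = 333
M1 = 37, M2 = 9
y1 = 37^(-1) mod 9 = 1
y2 = 9^(-1) mod 37 = 33
x = (7×37×1 + 36×9×33) mod 333 = 295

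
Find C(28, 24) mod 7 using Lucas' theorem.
0

Using Lucas' theorem:
Write n=28 and k=24 in base 7:
n in base 7: [4, 0]
k in base 7: [3, 3]
C(28,24) mod 7 = ∏ C(n_i, k_i) mod 7
Digit binomials (mod 7): C(4,3) = 4; C(0,3) = 0 (k_i > n_i)
Product: 4 × 0 = 0 ≡ 0 (mod 7)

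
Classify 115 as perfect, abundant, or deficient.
deficient

Proper divisors of 115: sum = 1 + 5 + 23 = 29
Since 29 < 115, 115 is deficient.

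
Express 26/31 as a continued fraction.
[0; 1, 5, 5]

Euclidean algorithm steps:
26 = 0 × 31 + 26
31 = 1 × 26 + 5
26 = 5 × 5 + 1
5 = 5 × 1 + 0
Continued fraction: [0; 1, 5, 5]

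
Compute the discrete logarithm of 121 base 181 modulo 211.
114

Baby-step giant-step with step n = ⌈√211⌉ = 15.
Baby steps 181^j mod 211 (j:value) for j=0..14: 0:1, 1:181, 2:56, 3:8, 4:182, 5:26, 6:64, 7:190, 8:208, 9:90, 10:43, 11:187, 12:87, 13:133, 14:19.
Giant-step multiplier: 181^(-15) ≡ 181^(210-15) = 181^195 ≡ 67 (mod 211).
Giant steps γ_i = 121·67^i mod 211: γ_0=121, γ_1=89, γ_2=55, γ_3=98, γ_4=25, γ_5=198, γ_6=184, γ_7=90 (in table at j=9).
x = i·n + j = 7·15 + 9 = 114.
Check: 181^114 ≡ 121 (mod 211).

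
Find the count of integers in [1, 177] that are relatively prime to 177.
116

177 = 3 × 59
φ(n) = n × ∏(1 - 1/p) for each prime p dividing n
φ(177) = 177 × (1 - 1/3) × (1 - 1/59) = 116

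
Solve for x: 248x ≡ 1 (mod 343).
278

gcd(248, 343) = 1, so the inverse exists.
Extended Euclidean algorithm on (343, 248):
343 = 1 × 248 + 95  ⟹  95 = (1)·343 + (-1)·248
248 = 2 × 95 + 58  ⟹  58 = (-2)·343 + (3)·248
95 = 1 × 58 + 37  ⟹  37 = (3)·343 + (-4)·248
58 = 1 × 37 + 21  ⟹  21 = (-5)·343 + (7)·248
37 = 1 × 21 + 16  ⟹  16 = (8)·343 + (-11)·248
21 = 1 × 16 + 5  ⟹  5 = (-13)·343 + (18)·248
16 = 3 × 5 + 1  ⟹  1 = (47)·343 + (-65)·248
So (-65)·248 ≡ 1 (mod 343), i.e. 248^(-1) ≡ -65 ≡ 278 (mod 343).
Check: 248 × 278 = 68944 ≡ 1 (mod 343)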